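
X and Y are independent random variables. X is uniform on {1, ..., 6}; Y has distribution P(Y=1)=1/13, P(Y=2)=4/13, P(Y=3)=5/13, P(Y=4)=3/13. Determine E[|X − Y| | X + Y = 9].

P(X + Y = 9) = 4/39.
Summing |X−Y|·P(x,y) over outcomes with X + Y = 9 gives 3/13.
E[|X − Y| | X + Y = 9] = (3/13) / (4/39) = 9/4.

9/4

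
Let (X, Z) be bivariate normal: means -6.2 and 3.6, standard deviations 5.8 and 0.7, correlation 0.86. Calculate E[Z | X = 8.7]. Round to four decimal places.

The regression of Z on X has slope ρ·σ_Z/σ_X and passes through (μ_X, μ_Z).
E[Z | X=8.7] = 3.6 + (0.86)·(0.7/5.8)·(8.7 − (-6.2)) = 3.6 + (0.10379)·(14.9) = 5.1465.

5.1465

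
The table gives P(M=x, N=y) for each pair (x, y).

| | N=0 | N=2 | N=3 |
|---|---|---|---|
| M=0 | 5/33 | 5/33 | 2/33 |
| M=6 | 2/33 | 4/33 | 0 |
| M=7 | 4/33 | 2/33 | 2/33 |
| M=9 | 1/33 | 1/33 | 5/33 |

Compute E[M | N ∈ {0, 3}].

P(N ∈ {0, 3}) = 7/11.
Σ M·P over the event = 0·(5/33) + 0·(2/33) + 6·(2/33) + 7·(4/33) + 7·(2/33) + 9·(1/33) + 9·(5/33) = 36/11.
E[M | N ∈ {0, 3}] = (36/11) / (7/11) = 36/7.

36/7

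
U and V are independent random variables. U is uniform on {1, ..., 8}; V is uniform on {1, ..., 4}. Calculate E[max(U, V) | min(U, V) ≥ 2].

P(min(U, V) ≥ 2) = 21/32.
Summing max(U,V)·P(x,y) over outcomes with min(U, V) ≥ 2 gives 109/32.
E[max(U, V) | min(U, V) ≥ 2] = (109/32) / (21/32) = 109/21.

109/21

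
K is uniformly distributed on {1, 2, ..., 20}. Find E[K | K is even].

Given K is even, K is equally likely to be any of {2, 4, 6, 8, 10, 12, 14, 16, 18, 20}.
E[K | K is even] = (2 + 4 + 6 + 8 + 10 + 12 + 14 + 16 + 18 + 20) / 10 = 11.

11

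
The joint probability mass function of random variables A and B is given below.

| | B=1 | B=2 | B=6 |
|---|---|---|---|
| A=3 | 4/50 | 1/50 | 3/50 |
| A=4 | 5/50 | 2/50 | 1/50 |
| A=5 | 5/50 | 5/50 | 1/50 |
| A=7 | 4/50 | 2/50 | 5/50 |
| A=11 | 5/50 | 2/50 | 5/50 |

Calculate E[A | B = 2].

6

P(B = 2) = 6/25.
Summing A·P(A=x,B=y) over the conditioning event gives 36/25.
E[A | B = 2] = (36/25) / (6/25) = 6.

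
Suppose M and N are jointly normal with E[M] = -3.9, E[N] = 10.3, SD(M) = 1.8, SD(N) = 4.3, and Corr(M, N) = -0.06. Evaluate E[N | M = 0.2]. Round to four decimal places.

9.7123

The regression of N on M has slope ρ·σ_N/σ_M and passes through (μ_M, μ_N).
E[N | M=0.2] = 10.3 + (-0.06)·(4.3/1.8)·(0.2 − (-3.9)) = 10.3 + (-0.14333)·(4.1) = 9.7123.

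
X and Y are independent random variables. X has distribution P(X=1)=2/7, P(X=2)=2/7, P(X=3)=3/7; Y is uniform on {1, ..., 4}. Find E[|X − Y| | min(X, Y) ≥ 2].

4/5

P(min(X, Y) ≥ 2) = 15/28.
Summing |X−Y|·P(x,y) over outcomes with min(X, Y) ≥ 2 gives 3/7.
E[|X − Y| | min(X, Y) ≥ 2] = (3/7) / (15/28) = 4/5.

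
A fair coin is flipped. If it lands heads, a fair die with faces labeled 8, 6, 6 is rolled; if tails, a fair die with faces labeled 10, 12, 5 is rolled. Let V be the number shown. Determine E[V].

47/6

E[V | heads] = (8+6+6)/3 = 20/3.
E[V | tails] = (10+12+5)/3 = 9.
By the law of total expectation,
E[V] = (1/2)·(20/3) + (1/2)·(9) = 47/6.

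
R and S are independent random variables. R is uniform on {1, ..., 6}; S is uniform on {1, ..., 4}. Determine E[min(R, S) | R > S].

P(R > S) = 7/12.
Summing min(R,S)·P(x,y) over outcomes with R > S gives 5/4.
E[min(R, S) | R > S] = (5/4) / (7/12) = 15/7.

15/7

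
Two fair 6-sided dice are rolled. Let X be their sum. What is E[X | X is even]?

7

P(X is even) = 1/2.
Σ over the event: 2·1/36 + 4·1/12 + 6·5/36 + 8·5/36 + 10·1/12 + 12·1/36 = 7/2.
E[X | X is even] = (7/2) / (1/2) = 7.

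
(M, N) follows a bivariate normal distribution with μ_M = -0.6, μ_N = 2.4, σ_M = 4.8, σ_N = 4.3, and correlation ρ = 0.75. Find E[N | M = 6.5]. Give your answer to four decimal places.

For a bivariate normal, E[N | M=x] = μ_N + ρ·(σ_N/σ_M)·(x − μ_M).
E[N | M=6.5] = 2.4 + (0.75)·(4.3/4.8)·(6.5 − (-0.6)) = 2.4 + (0.67188)·(7.1) = 7.1703.

7.1703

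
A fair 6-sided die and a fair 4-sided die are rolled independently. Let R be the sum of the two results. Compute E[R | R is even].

P(R is even) = 1/2.
Σ over the event: 2·1/24 + 4·1/8 + 6·1/6 + 8·1/8 + 10·1/24 = 3.
E[R | R is even] = (3) / (1/2) = 6.

6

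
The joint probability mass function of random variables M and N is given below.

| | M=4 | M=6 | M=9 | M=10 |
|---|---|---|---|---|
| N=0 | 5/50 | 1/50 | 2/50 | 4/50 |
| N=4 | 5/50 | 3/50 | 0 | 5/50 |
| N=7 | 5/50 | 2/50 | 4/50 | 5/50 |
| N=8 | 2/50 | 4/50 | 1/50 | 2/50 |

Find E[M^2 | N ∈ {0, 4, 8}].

1823/34

P(N ∈ {0, 4, 8}) = 17/25.
Summing M^2·P(M=x,N=y) over the conditioning event gives 1823/50.
E[M^2 | N ∈ {0, 4, 8}] = (1823/50) / (17/25) = 1823/34.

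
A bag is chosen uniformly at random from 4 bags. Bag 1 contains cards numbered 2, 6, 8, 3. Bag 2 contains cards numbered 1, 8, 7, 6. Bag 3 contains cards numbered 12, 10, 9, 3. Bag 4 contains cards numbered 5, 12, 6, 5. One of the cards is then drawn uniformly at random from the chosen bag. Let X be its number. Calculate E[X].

E[X | bag 1] = (2+6+8+3)/4 = 19/4.
E[X | bag 2] = (1+8+7+6)/4 = 11/2.
E[X | bag 3] = (12+10+9+3)/4 = 17/2.
E[X | bag 4] = (5+12+6+5)/4 = 7.
E[X] = (1/4)·(19/4) + (1/4)·(11/2) + (1/4)·(17/2) + (1/4)·(7) = 103/16.

103/16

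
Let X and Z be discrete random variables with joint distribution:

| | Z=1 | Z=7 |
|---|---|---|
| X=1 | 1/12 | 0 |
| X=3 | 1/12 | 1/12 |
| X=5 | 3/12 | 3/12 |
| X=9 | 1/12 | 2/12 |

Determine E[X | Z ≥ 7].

6

P(Z ≥ 7) = 1/2.
Σ X·P over the event = 3·(1/12) + 5·(3/12) + 9·(2/12) = 3.
E[X | Z ≥ 7] = (3) / (1/2) = 6.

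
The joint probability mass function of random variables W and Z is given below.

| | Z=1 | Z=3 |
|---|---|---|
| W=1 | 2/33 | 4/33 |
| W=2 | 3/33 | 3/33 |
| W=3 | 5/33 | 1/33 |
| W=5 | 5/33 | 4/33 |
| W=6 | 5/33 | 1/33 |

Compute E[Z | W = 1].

P(W = 1) = 2/11.
Σ Z·P over the event = 1·(2/33) + 3·(4/33) = 14/33.
E[Z | W = 1] = (14/33) / (2/11) = 7/3.

7/3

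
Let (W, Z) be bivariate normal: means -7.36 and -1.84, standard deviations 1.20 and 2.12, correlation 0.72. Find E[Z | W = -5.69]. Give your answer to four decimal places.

0.2842

E[Z | W=x] = μ_Z + ρ(σ_Z/σ_W)(x − μ_W) for jointly normal variables.
E[Z | W=-5.69] = -1.84 + (0.72)·(2.12/1.20)·(-5.69 − (-7.36)) = -1.84 + (1.272)·(1.67) = 0.2842.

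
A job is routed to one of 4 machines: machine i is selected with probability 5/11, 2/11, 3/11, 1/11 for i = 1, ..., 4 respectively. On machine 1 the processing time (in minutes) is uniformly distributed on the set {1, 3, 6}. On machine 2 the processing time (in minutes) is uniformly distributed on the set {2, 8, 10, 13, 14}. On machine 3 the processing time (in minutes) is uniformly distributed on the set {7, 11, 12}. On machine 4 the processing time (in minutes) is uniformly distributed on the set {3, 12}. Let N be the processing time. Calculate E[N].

199/30

E[N | machine 1] = (1+3+6)/3 = 10/3.
E[N | machine 2] = (2+8+10+13+14)/5 = 47/5.
E[N | machine 3] = (7+11+12)/3 = 10.
E[N | machine 4] = (3+12)/2 = 15/2.
E[N] = (5/11)·(10/3) + (2/11)·(47/5) + (3/11)·(10) + (1/11)·(15/2) = 199/30.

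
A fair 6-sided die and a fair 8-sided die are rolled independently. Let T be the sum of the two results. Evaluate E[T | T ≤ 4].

P(T ≤ 4) = 1/8.
Σ over the event: 2·1/48 + 3·1/24 + 4·1/16 = 5/12.
E[T | T ≤ 4] = (5/12) / (1/8) = 10/3.

10/3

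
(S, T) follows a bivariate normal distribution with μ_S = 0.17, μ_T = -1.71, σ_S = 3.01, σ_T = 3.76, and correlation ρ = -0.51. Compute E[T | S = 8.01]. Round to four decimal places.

-6.7047

E[T | S=x] = μ_T + ρ(σ_T/σ_S)(x − μ_S) for jointly normal variables.
E[T | S=8.01] = -1.71 + (-0.51)·(3.76/3.01)·(8.01 − (0.17)) = -1.71 + (-0.63708)·(7.84) = -6.7047.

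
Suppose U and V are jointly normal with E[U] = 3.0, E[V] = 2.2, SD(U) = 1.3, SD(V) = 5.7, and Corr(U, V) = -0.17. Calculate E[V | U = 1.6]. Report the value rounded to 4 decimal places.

3.2435

For a bivariate normal, E[V | U=x] = μ_V + ρ·(σ_V/σ_U)·(x − μ_U).
E[V | U=1.6] = 2.2 + (-0.17)·(5.7/1.3)·(1.6 − (3.0)) = 2.2 + (-0.74538)·(-1.4) = 3.2435.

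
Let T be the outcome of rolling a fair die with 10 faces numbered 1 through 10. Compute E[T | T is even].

Given T is even, T is equally likely to be any of {2, 4, 6, 8, 10}.
E[T | T is even] = (2 + 4 + 6 + 8 + 10) / 5 = 6.

6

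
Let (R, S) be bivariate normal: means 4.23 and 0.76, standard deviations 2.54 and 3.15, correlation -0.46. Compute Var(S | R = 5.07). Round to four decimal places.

For a bivariate normal, Var(S | R=x) = σ_S²(1 − ρ²).
Var(S | R=5.07) = (3.15)²·(1 − (-0.46)²) = 9.9225·0.7884 = 7.8229.

7.8229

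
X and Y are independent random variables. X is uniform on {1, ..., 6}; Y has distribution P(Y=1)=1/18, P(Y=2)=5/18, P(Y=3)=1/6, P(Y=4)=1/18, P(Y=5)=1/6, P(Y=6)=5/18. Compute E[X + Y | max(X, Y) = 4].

82/13

P(max(X, Y) = 4) = 13/108.
Summing (X+Y)·P(x,y) over outcomes with max(X, Y) = 4 gives 41/54.
E[X + Y | max(X, Y) = 4] = (41/54) / (13/108) = 82/13.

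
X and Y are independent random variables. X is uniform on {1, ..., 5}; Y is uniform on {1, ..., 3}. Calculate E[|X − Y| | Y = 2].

7/5

P(Y = 2) = 1/3.
Summing |X−Y|·P(x,y) over outcomes with Y = 2 gives 7/15.
E[|X − Y| | Y = 2] = (7/15) / (1/3) = 7/5.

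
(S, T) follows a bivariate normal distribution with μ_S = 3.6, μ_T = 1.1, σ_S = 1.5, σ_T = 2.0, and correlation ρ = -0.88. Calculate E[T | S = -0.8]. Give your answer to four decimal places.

The regression of T on S has slope ρ·σ_T/σ_S and passes through (μ_S, μ_T).
E[T | S=-0.8] = 1.1 + (-0.88)·(2.0/1.5)·(-0.8 − (3.6)) = 1.1 + (-1.17333)·(-4.4) = 6.2627.

6.2627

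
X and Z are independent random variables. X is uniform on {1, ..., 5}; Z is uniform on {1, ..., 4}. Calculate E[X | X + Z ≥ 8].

14/3

P(X + Z ≥ 8) = 3/20.
Summing X·P(x,y) over outcomes with X + Z ≥ 8 gives 7/10.
E[X | X + Z ≥ 8] = (7/10) / (3/20) = 14/3.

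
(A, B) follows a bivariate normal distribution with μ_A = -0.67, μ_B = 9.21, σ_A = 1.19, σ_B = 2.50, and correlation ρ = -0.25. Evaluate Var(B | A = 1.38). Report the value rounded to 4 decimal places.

The conditional variance in a bivariate normal is σ_B²(1 − ρ²), independent of x.
Var(B | A=1.38) = (2.50)²·(1 − (-0.25)²) = 6.25·0.9375 = 5.8594.

5.8594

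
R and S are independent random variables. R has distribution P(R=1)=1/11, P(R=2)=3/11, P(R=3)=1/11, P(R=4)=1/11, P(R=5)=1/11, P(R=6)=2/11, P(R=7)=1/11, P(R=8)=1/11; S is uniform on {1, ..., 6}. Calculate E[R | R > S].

97/17

P(R > S) = 17/33.
Summing R·P(x,y) over outcomes with R > S gives 97/33.
E[R | R > S] = (97/33) / (17/33) = 97/17.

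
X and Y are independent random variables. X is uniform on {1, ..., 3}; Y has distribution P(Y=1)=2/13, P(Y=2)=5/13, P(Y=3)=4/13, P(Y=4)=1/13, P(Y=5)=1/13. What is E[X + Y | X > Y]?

P(X > Y) = 3/13.
Summing (X+Y)·P(x,y) over outcomes with X > Y gives 1.
E[X + Y | X > Y] = (1) / (3/13) = 13/3.

13/3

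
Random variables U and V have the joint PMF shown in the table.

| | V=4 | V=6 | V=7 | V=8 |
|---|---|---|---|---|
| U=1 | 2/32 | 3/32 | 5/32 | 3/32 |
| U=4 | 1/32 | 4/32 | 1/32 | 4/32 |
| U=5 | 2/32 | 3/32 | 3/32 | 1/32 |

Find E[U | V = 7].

P(V = 7) = 9/32.
Σ U·P over the event = 1·(5/32) + 4·(1/32) + 5·(3/32) = 3/4.
E[U | V = 7] = (3/4) / (9/32) = 8/3.

8/3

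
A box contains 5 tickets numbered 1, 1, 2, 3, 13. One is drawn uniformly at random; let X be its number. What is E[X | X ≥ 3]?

P(X ≥ 3) = 2/5.
Σ over the event: 3·1/5 + 13·1/5 = 16/5.
E[X | X ≥ 3] = (16/5) / (2/5) = 8.

8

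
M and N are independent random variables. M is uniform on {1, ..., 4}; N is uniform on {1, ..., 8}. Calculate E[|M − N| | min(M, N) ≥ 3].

P(min(M, N) ≥ 3) = 3/8.
Summing |M−N|·P(x,y) over outcomes with min(M, N) ≥ 3 gives 13/16.
E[|M − N| | min(M, N) ≥ 3] = (13/16) / (3/8) = 13/6.

13/6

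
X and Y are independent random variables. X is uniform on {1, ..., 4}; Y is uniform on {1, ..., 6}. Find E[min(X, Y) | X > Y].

5/3

P(X > Y) = 1/4.
Summing min(X,Y)·P(x,y) over outcomes with X > Y gives 5/12.
E[min(X, Y) | X > Y] = (5/12) / (1/4) = 5/3.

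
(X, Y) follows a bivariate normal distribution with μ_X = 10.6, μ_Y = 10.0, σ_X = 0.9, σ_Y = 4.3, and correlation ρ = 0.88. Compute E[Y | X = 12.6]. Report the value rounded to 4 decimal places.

E[Y | X=x] = μ_Y + ρ(σ_Y/σ_X)(x − μ_X) for jointly normal variables.
E[Y | X=12.6] = 10.0 + (0.88)·(4.3/0.9)·(12.6 − (10.6)) = 10.0 + (4.20444)·(2) = 18.4089.

18.4089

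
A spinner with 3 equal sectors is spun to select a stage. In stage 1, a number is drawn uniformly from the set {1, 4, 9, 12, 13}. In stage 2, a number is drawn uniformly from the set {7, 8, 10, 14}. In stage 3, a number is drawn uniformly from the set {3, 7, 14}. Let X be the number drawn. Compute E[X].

511/60

E[X | stage 1] = (1+4+9+12+13)/5 = 39/5.
E[X | stage 2] = (7+8+10+14)/4 = 39/4.
E[X | stage 3] = (3+7+14)/3 = 8.
By the law of total expectation,
E[X] = (1/3)·(39/5) + (1/3)·(39/4) + (1/3)·(8) = 511/60.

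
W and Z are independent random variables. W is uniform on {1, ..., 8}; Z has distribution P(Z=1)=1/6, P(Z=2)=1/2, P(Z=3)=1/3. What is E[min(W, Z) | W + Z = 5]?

P(W + Z = 5) = 1/8.
Summing min(W,Z)·P(x,y) over outcomes with W + Z = 5 gives 11/48.
E[min(W, Z) | W + Z = 5] = (11/48) / (1/8) = 11/6.

11/6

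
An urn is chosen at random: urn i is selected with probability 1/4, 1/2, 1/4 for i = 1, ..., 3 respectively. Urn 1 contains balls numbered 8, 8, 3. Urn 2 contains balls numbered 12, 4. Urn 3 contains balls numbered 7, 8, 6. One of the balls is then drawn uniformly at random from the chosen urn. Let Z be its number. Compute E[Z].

22/3

E[Z | urn 1] = (8+8+3)/3 = 19/3.
E[Z | urn 2] = (12+4)/2 = 8.
E[Z | urn 3] = (7+8+6)/3 = 7.
E[Z] = (1/4)·(19/3) + (1/2)·(8) + (1/4)·(7) = 22/3.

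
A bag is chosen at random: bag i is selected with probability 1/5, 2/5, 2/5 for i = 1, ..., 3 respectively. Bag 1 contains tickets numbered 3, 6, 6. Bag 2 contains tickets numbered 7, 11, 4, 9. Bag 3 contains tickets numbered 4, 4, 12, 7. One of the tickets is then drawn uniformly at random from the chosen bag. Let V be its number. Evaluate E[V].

E[V | bag 1] = (3+6+6)/3 = 5.
E[V | bag 2] = (7+11+4+9)/4 = 31/4.
E[V | bag 3] = (4+4+12+7)/4 = 27/4.
By the law of total expectation,
E[V] = (1/5)·(5) + (2/5)·(31/4) + (2/5)·(27/4) = 34/5.

34/5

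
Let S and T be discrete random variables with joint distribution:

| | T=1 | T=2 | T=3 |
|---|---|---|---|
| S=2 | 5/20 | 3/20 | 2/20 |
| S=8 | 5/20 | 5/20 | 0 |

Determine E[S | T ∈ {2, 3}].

5

P(T ∈ {2, 3}) = 1/2.
Σ S·P over the event = 2·(3/20) + 2·(2/20) + 8·(5/20) = 5/2.
E[S | T ∈ {2, 3}] = (5/2) / (1/2) = 5.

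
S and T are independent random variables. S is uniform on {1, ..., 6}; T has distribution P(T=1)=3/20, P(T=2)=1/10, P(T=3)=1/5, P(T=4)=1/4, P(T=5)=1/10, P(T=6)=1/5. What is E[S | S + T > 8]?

P(S + T > 8) = 3/10.
Summing S·P(x,y) over outcomes with S + T > 8 gives 181/120.
E[S | S + T > 8] = (181/120) / (3/10) = 181/36.

181/36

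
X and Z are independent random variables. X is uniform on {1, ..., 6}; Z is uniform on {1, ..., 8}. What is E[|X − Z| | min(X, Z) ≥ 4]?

23/15

P(min(X, Z) ≥ 4) = 5/16.
Summing |X−Z|·P(x,y) over outcomes with min(X, Z) ≥ 4 gives 23/48.
E[|X − Z| | min(X, Z) ≥ 4] = (23/48) / (5/16) = 23/15.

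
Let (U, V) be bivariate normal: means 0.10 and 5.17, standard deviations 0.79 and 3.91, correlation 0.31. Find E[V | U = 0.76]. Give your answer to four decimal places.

For a bivariate normal, E[V | U=x] = μ_V + ρ·(σ_V/σ_U)·(x − μ_U).
E[V | U=0.76] = 5.17 + (0.31)·(3.91/0.79)·(0.76 − (0.10)) = 5.17 + (1.5343)·(0.66) = 6.1826.

6.1826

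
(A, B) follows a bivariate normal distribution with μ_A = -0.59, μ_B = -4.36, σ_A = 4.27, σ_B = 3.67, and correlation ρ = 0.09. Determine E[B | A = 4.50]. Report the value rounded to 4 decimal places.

For a bivariate normal, E[B | A=x] = μ_B + ρ·(σ_B/σ_A)·(x − μ_A).
E[B | A=4.50] = -4.36 + (0.09)·(3.67/4.27)·(4.50 − (-0.59)) = -4.36 + (0.077354)·(5.09) = -3.9663.

-3.9663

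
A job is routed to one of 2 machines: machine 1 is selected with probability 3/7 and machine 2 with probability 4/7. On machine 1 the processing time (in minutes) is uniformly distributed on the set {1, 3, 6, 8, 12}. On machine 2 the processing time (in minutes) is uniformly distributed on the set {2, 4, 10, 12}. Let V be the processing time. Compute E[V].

46/7

E[V | machine 1] = (1+3+6+8+12)/5 = 6.
E[V | machine 2] = (2+4+10+12)/4 = 7.
E[V] = (3/7)·(6) + (4/7)·(7) = 46/7.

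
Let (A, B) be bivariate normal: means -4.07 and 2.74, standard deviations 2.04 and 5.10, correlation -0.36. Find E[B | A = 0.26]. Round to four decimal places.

The regression of B on A has slope ρ·σ_B/σ_A and passes through (μ_A, μ_B).
E[B | A=0.26] = 2.74 + (-0.36)·(5.10/2.04)·(0.26 − (-4.07)) = 2.74 + (-0.9)·(4.33) = -1.1570.

-1.1570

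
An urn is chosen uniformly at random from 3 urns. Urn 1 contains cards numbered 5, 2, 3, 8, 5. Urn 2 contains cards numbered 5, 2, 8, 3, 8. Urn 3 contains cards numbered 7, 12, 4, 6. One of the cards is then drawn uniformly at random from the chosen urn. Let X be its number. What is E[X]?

E[X | urn 1] = (5+2+3+8+5)/5 = 23/5.
E[X | urn 2] = (5+2+8+3+8)/5 = 26/5.
E[X | urn 3] = (7+12+4+6)/4 = 29/4.
E[X] = (1/3)·(23/5) + (1/3)·(26/5) + (1/3)·(29/4) = 341/60.

341/60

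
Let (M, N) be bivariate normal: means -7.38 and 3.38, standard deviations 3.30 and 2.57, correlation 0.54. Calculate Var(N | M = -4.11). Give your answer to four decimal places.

4.6789

The conditional variance in a bivariate normal is σ_N²(1 − ρ²), independent of x.
Var(N | M=-4.11) = (2.57)²·(1 − (0.54)²) = 6.6049·0.7084 = 4.6789.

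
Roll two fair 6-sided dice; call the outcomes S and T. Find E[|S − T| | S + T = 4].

P(S + T = 4) = 1/12.
Summing |S−T|·P(x,y) over outcomes with S + T = 4 gives 1/9.
E[|S − T| | S + T = 4] = (1/9) / (1/12) = 4/3.

4/3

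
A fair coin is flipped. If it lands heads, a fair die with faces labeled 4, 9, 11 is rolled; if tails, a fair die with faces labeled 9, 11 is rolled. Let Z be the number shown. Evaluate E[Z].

E[Z | heads] = (4+9+11)/3 = 8.
E[Z | tails] = (9+11)/2 = 10.
By the law of total expectation,
E[Z] = (1/2)·(8) + (1/2)·(10) = 9.

9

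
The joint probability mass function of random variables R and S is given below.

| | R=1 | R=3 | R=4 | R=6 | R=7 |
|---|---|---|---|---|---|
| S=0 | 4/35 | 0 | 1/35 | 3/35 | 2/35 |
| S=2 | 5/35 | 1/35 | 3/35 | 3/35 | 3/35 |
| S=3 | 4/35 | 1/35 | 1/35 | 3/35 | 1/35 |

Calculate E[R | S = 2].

59/15

P(S = 2) = 3/7.
Σ R·P over the event = 1·(5/35) + 3·(1/35) + 4·(3/35) + 6·(3/35) + 7·(3/35) = 59/35.
E[R | S = 2] = (59/35) / (3/7) = 59/15.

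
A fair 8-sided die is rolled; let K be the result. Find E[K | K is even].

5

Given K is even, K is equally likely to be any of {2, 4, 6, 8}.
E[K | K is even] = (2 + 4 + 6 + 8) / 4 = 5.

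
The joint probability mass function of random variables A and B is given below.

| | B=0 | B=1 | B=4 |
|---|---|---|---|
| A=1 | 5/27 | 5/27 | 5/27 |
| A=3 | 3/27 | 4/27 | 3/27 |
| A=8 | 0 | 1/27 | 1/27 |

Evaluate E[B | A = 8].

P(A = 8) = 2/27.
Summing B·P(A=x,B=y) over the conditioning event gives 5/27.
E[B | A = 8] = (5/27) / (2/27) = 5/2.

5/2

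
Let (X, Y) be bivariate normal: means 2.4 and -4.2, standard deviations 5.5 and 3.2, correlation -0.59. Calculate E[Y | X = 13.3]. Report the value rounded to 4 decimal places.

-7.9417

For a bivariate normal, E[Y | X=x] = μ_Y + ρ·(σ_Y/σ_X)·(x − μ_X).
E[Y | X=13.3] = -4.2 + (-0.59)·(3.2/5.5)·(13.3 − (2.4)) = -4.2 + (-0.343273)·(10.9) = -7.9417.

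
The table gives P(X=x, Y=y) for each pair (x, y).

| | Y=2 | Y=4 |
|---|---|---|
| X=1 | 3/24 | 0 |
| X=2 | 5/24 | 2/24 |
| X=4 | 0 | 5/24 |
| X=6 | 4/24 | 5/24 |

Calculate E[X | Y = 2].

37/12

P(Y = 2) = 1/2.
Σ X·P over the event = 1·(3/24) + 2·(5/24) + 6·(4/24) = 37/24.
E[X | Y = 2] = (37/24) / (1/2) = 37/12.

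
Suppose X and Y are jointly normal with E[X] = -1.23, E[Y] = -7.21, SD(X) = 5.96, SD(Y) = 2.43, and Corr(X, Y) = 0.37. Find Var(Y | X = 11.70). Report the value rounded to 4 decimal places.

For a bivariate normal, Var(Y | X=x) = σ_Y²(1 − ρ²).
Var(Y | X=11.70) = (2.43)²·(1 − (0.37)²) = 5.9049·0.8631 = 5.0965.

5.0965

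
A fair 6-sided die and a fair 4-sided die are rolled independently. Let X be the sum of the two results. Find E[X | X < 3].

2

P(X < 3) = 1/24.
Σ over the event: 2·1/24 = 1/12.
E[X | X < 3] = (1/12) / (1/24) = 2.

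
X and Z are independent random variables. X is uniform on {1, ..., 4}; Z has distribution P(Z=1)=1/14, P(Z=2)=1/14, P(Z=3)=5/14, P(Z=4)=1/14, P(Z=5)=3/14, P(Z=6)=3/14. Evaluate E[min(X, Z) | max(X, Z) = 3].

33/17

P(max(X, Z) = 3) = 17/56.
Summing min(X,Z)·P(x,y) over outcomes with max(X, Z) = 3 gives 33/56.
E[min(X, Z) | max(X, Z) = 3] = (33/56) / (17/56) = 33/17.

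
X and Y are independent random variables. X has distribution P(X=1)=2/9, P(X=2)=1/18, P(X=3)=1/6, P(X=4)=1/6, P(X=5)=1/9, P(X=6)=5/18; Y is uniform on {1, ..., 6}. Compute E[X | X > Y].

246/49

P(X > Y) = 49/108.
Summing X·P(x,y) over outcomes with X > Y gives 41/18.
E[X | X > Y] = (41/18) / (49/108) = 246/49.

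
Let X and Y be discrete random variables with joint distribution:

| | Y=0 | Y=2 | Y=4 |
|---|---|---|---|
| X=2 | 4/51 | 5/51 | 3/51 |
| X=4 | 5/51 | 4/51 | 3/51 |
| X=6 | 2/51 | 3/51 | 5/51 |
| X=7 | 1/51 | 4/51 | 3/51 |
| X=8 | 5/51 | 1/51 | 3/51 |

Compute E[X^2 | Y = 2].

P(Y = 2) = 1/3.
Summing X^2·P(X=x,Y=y) over the conditioning event gives 452/51.
E[X^2 | Y = 2] = (452/51) / (1/3) = 452/17.

452/17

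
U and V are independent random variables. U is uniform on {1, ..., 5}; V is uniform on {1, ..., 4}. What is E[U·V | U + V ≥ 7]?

P(U + V ≥ 7) = 3/10.
Summing UV·P(x,y) over outcomes with U + V ≥ 7 gives 17/4.
E[U·V | U + V ≥ 7] = (17/4) / (3/10) = 85/6.

85/6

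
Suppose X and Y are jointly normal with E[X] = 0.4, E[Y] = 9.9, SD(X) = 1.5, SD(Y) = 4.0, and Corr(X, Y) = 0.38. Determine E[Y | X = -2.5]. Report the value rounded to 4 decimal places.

6.9613

The regression of Y on X has slope ρ·σ_Y/σ_X and passes through (μ_X, μ_Y).
E[Y | X=-2.5] = 9.9 + (0.38)·(4.0/1.5)·(-2.5 − (0.4)) = 9.9 + (1.01333)·(-2.9) = 6.9613.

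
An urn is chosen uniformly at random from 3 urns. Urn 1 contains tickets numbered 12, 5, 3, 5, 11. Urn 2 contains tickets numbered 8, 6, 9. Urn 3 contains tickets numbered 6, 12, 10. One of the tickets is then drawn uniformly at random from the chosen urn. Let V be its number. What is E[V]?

E[V | urn 1] = (12+5+3+5+11)/5 = 36/5.
E[V | urn 2] = (8+6+9)/3 = 23/3.
E[V | urn 3] = (6+12+10)/3 = 28/3.
By the law of total expectation,
E[V] = (1/3)·(36/5) + (1/3)·(23/3) + (1/3)·(28/3) = 121/15.

121/15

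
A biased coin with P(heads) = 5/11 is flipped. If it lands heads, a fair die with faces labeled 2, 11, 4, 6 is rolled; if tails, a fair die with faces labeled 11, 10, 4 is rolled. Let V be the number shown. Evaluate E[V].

315/44

E[V | heads] = (2+11+4+6)/4 = 23/4.
E[V | tails] = (11+10+4)/3 = 25/3.
E[V] = (5/11)·(23/4) + (6/11)·(25/3) = 315/44.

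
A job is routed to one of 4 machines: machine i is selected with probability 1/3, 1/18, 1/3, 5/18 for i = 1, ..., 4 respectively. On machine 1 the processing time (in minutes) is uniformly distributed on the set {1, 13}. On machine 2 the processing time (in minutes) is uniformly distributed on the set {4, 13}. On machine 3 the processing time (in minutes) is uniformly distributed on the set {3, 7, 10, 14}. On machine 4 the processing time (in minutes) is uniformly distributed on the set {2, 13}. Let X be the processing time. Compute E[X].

E[X | machine 1] = (1+13)/2 = 7.
E[X | machine 2] = (4+13)/2 = 17/2.
E[X | machine 3] = (3+7+10+14)/4 = 17/2.
E[X | machine 4] = (2+13)/2 = 15/2.
By the law of total expectation,
E[X] = (1/3)·(7) + (1/18)·(17/2) + (1/3)·(17/2) + (5/18)·(15/2) = 139/18.

139/18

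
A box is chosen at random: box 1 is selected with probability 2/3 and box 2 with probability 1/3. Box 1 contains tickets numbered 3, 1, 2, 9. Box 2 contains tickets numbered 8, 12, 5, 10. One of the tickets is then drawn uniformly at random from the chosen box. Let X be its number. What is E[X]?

E[X | box 1] = (3+1+2+9)/4 = 15/4.
E[X | box 2] = (8+12+5+10)/4 = 35/4.
By the law of total expectation,
E[X] = (2/3)·(15/4) + (1/3)·(35/4) = 65/12.

65/12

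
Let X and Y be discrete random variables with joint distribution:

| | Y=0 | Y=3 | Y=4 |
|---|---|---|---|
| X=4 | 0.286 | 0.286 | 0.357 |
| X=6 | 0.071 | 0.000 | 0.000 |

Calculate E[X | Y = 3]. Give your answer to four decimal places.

4.0000

P(Y = 3) = 0.286.
Σ X·P over the event = 4·(0.286) = 1.144.
E[X | Y = 3] = (1.144) / (0.286) = 4.0000.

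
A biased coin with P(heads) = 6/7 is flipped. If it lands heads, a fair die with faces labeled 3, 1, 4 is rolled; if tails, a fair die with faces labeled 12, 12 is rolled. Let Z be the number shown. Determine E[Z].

4

E[Z | heads] = (3+1+4)/3 = 8/3.
E[Z | tails] = (12+12)/2 = 12.
By the law of total expectation,
E[Z] = (6/7)·(8/3) + (1/7)·(12) = 4.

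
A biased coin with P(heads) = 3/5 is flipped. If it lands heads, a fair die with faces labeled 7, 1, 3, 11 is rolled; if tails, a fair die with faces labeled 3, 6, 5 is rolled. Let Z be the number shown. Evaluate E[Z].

31/6

E[Z | heads] = (7+1+3+11)/4 = 11/2.
E[Z | tails] = (3+6+5)/3 = 14/3.
E[Z] = (3/5)·(11/2) + (2/5)·(14/3) = 31/6.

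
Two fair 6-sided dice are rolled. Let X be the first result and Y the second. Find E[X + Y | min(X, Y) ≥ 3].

9

P(min(X, Y) ≥ 3) = 4/9.
Summing (X+Y)·P(x,y) over outcomes with min(X, Y) ≥ 3 gives 4.
E[X + Y | min(X, Y) ≥ 3] = (4) / (4/9) = 9.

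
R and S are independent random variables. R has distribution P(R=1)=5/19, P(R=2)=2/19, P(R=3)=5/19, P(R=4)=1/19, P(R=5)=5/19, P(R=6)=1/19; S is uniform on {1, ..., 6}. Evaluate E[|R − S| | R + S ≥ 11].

6/7

P(R + S ≥ 11) = 7/114.
Summing |R−S|·P(x,y) over outcomes with R + S ≥ 11 gives 1/19.
E[|R − S| | R + S ≥ 11] = (1/19) / (7/114) = 6/7.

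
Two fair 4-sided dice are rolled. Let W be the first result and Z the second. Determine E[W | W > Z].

10/3

Outcomes with W > Z: (2,1), (3,1), (3,2), (4,1), (4,2), (4,3), each with probability 1/16.
E[W | W > Z] = (2 + 3 + 3 + 4 + 4 + 4) / 6 = 10/3.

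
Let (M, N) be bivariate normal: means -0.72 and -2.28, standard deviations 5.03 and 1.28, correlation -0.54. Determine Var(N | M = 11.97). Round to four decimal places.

1.1606

Var(N | M=x) = (1 − ρ²)·σ_N².
Var(N | M=11.97) = (1.28)²·(1 − (-0.54)²) = 1.6384·0.7084 = 1.1606.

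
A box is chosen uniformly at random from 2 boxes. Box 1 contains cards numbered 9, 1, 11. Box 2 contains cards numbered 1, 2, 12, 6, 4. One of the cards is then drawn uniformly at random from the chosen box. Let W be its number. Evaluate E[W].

E[W | box 1] = (9+1+11)/3 = 7.
E[W | box 2] = (1+2+12+6+4)/5 = 5.
By the law of total expectation,
E[W] = (1/2)·(7) + (1/2)·(5) = 6.

6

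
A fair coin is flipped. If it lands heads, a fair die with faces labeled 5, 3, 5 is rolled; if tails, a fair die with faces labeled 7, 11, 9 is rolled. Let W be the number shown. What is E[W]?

E[W | heads] = (5+3+5)/3 = 13/3.
E[W | tails] = (7+11+9)/3 = 9.
E[W] = (1/2)·(13/3) + (1/2)·(9) = 20/3.

20/3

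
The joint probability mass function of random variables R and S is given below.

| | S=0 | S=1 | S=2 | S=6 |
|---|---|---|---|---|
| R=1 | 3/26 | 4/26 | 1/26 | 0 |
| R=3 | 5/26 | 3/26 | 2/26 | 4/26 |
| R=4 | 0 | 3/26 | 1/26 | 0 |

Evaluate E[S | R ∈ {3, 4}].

P(R ∈ {3, 4}) = 9/13.
Σ S·P over the event = 0·(5/26) + 1·(3/26) + 2·(2/26) + 6·(4/26) + 1·(3/26) + 2·(1/26) = 18/13.
E[S | R ∈ {3, 4}] = (18/13) / (9/13) = 2.

2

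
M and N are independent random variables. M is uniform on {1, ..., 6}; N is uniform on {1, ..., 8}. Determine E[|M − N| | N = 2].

11/6

P(N = 2) = 1/8.
Summing |M−N|·P(x,y) over outcomes with N = 2 gives 11/48.
E[|M − N| | N = 2] = (11/48) / (1/8) = 11/6.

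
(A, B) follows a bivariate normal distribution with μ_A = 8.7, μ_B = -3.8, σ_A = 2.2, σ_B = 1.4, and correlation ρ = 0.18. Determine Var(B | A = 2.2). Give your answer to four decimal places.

For a bivariate normal, Var(B | A=x) = σ_B²(1 − ρ²).
Var(B | A=2.2) = (1.4)²·(1 − (0.18)²) = 1.96·0.9676 = 1.8965.

1.8965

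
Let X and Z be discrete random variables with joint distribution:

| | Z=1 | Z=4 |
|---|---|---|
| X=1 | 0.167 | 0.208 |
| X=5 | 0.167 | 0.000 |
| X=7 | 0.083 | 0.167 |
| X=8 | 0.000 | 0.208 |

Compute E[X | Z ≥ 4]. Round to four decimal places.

5.2161

P(Z ≥ 4) = 0.583.
Σ X·P over the event = 1·(0.208) + 7·(0.167) + 8·(0.208) = 3.041.
E[X | Z ≥ 4] = (3.041) / (0.583) = 5.2161.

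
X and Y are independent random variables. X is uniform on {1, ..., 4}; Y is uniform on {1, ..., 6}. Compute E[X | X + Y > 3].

P(X + Y > 3) = 7/8.
Summing X·P(x,y) over outcomes with X + Y > 3 gives 7/3.
E[X | X + Y > 3] = (7/3) / (7/8) = 8/3.

8/3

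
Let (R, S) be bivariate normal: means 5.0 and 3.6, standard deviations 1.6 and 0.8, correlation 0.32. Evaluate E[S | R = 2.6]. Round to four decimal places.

3.2160

The regression of S on R has slope ρ·σ_S/σ_R and passes through (μ_R, μ_S).
E[S | R=2.6] = 3.6 + (0.32)·(0.8/1.6)·(2.6 − (5.0)) = 3.6 + (0.16)·(-2.4) = 3.2160.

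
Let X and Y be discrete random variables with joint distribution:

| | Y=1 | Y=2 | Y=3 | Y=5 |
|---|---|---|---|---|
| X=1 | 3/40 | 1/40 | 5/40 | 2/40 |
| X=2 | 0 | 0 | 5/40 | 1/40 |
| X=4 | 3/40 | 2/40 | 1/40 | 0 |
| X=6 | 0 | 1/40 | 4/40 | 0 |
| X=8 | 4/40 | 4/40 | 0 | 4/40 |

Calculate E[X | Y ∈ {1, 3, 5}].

P(Y ∈ {1, 3, 5}) = 4/5.
Summing X·P(X=x,Y=y) over the conditioning event gives 63/20.
E[X | Y ∈ {1, 3, 5}] = (63/20) / (4/5) = 63/16.

63/16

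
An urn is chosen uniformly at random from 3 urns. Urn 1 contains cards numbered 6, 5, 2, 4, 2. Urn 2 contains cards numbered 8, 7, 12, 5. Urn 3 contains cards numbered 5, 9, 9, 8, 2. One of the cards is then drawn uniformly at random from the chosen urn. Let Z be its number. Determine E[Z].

92/15

E[Z | urn 1] = (6+5+2+4+2)/5 = 19/5.
E[Z | urn 2] = (8+7+12+5)/4 = 8.
E[Z | urn 3] = (5+9+9+8+2)/5 = 33/5.
E[Z] = (1/3)·(19/5) + (1/3)·(8) + (1/3)·(33/5) = 92/15.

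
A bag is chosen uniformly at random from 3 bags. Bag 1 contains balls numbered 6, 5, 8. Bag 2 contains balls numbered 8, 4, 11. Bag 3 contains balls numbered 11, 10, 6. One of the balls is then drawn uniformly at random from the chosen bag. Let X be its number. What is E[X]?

E[X | bag 1] = (6+5+8)/3 = 19/3.
E[X | bag 2] = (8+4+11)/3 = 23/3.
E[X | bag 3] = (11+10+6)/3 = 9.
E[X] = (1/3)·(19/3) + (1/3)·(23/3) + (1/3)·(9) = 23/3.

23/3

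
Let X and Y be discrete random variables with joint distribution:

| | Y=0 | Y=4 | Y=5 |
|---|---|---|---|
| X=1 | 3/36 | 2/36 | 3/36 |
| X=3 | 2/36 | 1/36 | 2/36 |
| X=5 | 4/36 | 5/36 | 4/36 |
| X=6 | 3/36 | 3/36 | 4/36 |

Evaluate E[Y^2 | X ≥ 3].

197/14

P(X ≥ 3) = 7/9.
Summing Y^2·P(X=x,Y=y) over the conditioning event gives 197/18.
E[Y^2 | X ≥ 3] = (197/18) / (7/9) = 197/14.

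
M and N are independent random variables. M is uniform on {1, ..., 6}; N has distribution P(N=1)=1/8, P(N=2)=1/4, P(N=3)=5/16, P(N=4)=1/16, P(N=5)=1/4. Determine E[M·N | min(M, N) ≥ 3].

P(min(M, N) ≥ 3) = 5/12.
Summing MN·P(x,y) over outcomes with min(M, N) ≥ 3 gives 117/16.
E[M·N | min(M, N) ≥ 3] = (117/16) / (5/12) = 351/20.

351/20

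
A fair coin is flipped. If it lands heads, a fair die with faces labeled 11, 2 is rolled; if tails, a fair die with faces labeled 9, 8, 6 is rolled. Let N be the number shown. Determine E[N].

E[N | heads] = (11+2)/2 = 13/2.
E[N | tails] = (9+8+6)/3 = 23/3.
E[N] = (1/2)·(13/2) + (1/2)·(23/3) = 85/12.

85/12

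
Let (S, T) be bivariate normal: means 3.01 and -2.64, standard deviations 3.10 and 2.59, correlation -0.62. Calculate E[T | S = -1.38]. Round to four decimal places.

-0.3660

For a bivariate normal, E[T | S=x] = μ_T + ρ·(σ_T/σ_S)·(x − μ_S).
E[T | S=-1.38] = -2.64 + (-0.62)·(2.59/3.10)·(-1.38 − (3.01)) = -2.64 + (-0.518)·(-4.39) = -0.3660.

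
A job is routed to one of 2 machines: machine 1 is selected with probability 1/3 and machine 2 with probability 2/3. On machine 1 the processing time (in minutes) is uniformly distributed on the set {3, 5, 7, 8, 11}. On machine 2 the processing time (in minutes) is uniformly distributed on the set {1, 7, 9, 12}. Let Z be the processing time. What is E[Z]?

71/10

E[Z | machine 1] = (3+5+7+8+11)/5 = 34/5.
E[Z | machine 2] = (1+7+9+12)/4 = 29/4.
By the law of total expectation,
E[Z] = (1/3)·(34/5) + (2/3)·(29/4) = 71/10.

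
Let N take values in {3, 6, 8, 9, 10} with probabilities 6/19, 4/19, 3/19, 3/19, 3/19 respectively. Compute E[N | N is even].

39/5

P(N is even) = 10/19.
Σ over the event: 6·4/19 + 8·3/19 + 10·3/19 = 78/19.
E[N | N is even] = (78/19) / (10/19) = 39/5.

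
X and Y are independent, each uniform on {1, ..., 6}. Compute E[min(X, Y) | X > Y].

P(X > Y) = 5/12.
Summing min(X,Y)·P(x,y) over outcomes with X > Y gives 35/36.
E[min(X, Y) | X > Y] = (35/36) / (5/12) = 7/3.

7/3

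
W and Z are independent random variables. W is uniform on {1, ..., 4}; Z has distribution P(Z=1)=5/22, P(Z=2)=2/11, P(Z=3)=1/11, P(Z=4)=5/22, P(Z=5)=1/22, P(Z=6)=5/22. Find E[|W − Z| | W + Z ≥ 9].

26/11

P(W + Z ≥ 9) = 1/8.
Summing |W−Z|·P(x,y) over outcomes with W + Z ≥ 9 gives 13/44.
E[|W − Z| | W + Z ≥ 9] = (13/44) / (1/8) = 26/11.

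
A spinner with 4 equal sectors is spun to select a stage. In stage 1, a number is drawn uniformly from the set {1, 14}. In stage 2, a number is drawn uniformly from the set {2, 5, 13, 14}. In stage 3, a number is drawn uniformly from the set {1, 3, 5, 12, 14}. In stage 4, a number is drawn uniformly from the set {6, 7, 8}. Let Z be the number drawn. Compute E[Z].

E[Z | stage 1] = (1+14)/2 = 15/2.
E[Z | stage 2] = (2+5+13+14)/4 = 17/2.
E[Z | stage 3] = (1+3+5+12+14)/5 = 7.
E[Z | stage 4] = (6+7+8)/3 = 7.
E[Z] = (1/4)·(15/2) + (1/4)·(17/2) + (1/4)·(7) + (1/4)·(7) = 15/2.

15/2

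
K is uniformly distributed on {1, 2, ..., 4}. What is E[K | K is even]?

Given K is even, K is equally likely to be any of {2, 4}.
E[K | K is even] = (2 + 4) / 2 = 3.

3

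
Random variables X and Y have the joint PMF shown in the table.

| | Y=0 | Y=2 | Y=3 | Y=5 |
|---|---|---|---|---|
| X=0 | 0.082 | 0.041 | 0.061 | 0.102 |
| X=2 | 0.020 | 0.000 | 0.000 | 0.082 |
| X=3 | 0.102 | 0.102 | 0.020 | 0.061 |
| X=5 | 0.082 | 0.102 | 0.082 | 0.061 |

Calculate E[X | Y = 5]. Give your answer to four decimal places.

P(Y = 5) = 0.306.
Σ X·P over the event = 0·(0.102) + 2·(0.082) + 3·(0.061) + 5·(0.061) = 0.652.
E[X | Y = 5] = (0.652) / (0.306) = 2.1307.

2.1307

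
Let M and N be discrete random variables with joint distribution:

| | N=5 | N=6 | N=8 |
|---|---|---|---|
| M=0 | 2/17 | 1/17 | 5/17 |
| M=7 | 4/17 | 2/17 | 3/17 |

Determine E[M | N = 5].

P(N = 5) = 6/17.
Σ M·P over the event = 0·(2/17) + 7·(4/17) = 28/17.
E[M | N = 5] = (28/17) / (6/17) = 14/3.

14/3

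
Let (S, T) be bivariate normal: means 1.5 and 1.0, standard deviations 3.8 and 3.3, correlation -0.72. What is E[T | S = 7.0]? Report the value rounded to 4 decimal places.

-2.4389

For a bivariate normal, E[T | S=x] = μ_T + ρ·(σ_T/σ_S)·(x − μ_S).
E[T | S=7.0] = 1.0 + (-0.72)·(3.3/3.8)·(7.0 − (1.5)) = 1.0 + (-0.62526)·(5.5) = -2.4389.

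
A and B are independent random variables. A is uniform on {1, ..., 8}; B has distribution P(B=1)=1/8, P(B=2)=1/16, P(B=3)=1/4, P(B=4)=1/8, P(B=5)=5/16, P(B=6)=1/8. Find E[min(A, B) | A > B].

217/67

P(A > B) = 67/128.
Summing min(A,B)·P(x,y) over outcomes with A > B gives 217/128.
E[min(A, B) | A > B] = (217/128) / (67/128) = 217/67.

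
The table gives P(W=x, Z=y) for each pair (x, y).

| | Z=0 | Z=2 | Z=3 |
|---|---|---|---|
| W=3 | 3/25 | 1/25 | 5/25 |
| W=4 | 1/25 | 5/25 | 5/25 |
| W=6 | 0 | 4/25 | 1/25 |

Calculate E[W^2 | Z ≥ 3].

P(Z ≥ 3) = 11/25.
Σ W^2·P over the event = 9·(5/25) + 16·(5/25) + 36·(1/25) = 161/25.
E[W^2 | Z ≥ 3] = (161/25) / (11/25) = 161/11.

161/11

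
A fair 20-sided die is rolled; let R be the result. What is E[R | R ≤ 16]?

P(R ≤ 16) = 4/5.
E[R | R ≤ 16] = (34/5) / (4/5) = 17/2.

17/2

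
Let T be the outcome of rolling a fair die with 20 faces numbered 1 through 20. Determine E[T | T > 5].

P(T > 5) = 3/4.
E[T | T > 5] = (39/4) / (3/4) = 13.

13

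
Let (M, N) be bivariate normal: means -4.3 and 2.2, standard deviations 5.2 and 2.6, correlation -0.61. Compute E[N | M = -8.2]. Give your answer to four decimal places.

3.3895

The regression of N on M has slope ρ·σ_N/σ_M and passes through (μ_M, μ_N).
E[N | M=-8.2] = 2.2 + (-0.61)·(2.6/5.2)·(-8.2 − (-4.3)) = 2.2 + (-0.305)·(-3.9) = 3.3895.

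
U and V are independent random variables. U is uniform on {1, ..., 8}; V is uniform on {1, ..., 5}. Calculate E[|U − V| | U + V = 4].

4/3

P(U + V = 4) = 3/40.
Summing |U−V|·P(x,y) over outcomes with U + V = 4 gives 1/10.
E[|U − V| | U + V = 4] = (1/10) / (3/40) = 4/3.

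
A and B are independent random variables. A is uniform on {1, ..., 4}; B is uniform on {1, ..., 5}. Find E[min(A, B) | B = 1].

Outcomes with B = 1: (1,1), (2,1), (3,1), (4,1), each with probability 1/20.
E[min(A, B) | B = 1] = (1 + 1 + 1 + 1) / 4 = 1.

1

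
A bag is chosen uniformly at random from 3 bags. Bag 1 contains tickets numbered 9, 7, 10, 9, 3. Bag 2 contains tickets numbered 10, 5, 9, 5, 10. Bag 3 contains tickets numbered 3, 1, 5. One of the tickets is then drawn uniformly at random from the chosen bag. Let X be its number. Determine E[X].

92/15

E[X | bag 1] = (9+7+10+9+3)/5 = 38/5.
E[X | bag 2] = (10+5+9+5+10)/5 = 39/5.
E[X | bag 3] = (3+1+5)/3 = 3.
E[X] = (1/3)·(38/5) + (1/3)·(39/5) + (1/3)·(3) = 92/15.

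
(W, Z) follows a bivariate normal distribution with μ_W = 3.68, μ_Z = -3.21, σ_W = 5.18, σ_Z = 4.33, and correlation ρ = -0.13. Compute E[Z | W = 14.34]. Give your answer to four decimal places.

-4.3684

E[Z | W=x] = μ_Z + ρ(σ_Z/σ_W)(x − μ_W) for jointly normal variables.
E[Z | W=14.34] = -3.21 + (-0.13)·(4.33/5.18)·(14.34 − (3.68)) = -3.21 + (-0.10867)·(10.66) = -4.3684.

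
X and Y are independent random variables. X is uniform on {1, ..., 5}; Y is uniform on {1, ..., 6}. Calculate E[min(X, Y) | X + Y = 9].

11/3

Outcomes with X + Y = 9: (3,6), (4,5), (5,4), each with probability 1/30.
E[min(X, Y) | X + Y = 9] = (3 + 4 + 4) / 3 = 11/3.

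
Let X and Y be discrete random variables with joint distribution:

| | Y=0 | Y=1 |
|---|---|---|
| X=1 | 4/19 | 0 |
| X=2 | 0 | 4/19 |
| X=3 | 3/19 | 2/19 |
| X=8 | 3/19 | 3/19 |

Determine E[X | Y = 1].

38/9

P(Y = 1) = 9/19.
Σ X·P over the event = 2·(4/19) + 3·(2/19) + 8·(3/19) = 2.
E[X | Y = 1] = (2) / (9/19) = 38/9.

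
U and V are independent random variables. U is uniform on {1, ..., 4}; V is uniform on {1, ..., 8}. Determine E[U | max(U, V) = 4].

22/7

Outcomes with max(U, V) = 4: (1,4), (2,4), (3,4), (4,1), (4,2), (4,3), (4,4), each with probability 1/32.
E[U | max(U, V) = 4] = (1 + 2 + 3 + 4 + 4 + 4 + 4) / 7 = 22/7.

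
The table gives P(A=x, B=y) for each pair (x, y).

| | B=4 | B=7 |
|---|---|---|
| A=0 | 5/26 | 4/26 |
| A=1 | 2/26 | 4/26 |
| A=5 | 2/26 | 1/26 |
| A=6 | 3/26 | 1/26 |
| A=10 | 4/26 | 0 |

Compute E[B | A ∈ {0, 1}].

P(A ∈ {0, 1}) = 15/26.
Summing B·P(A=x,B=y) over the conditioning event gives 42/13.
E[B | A ∈ {0, 1}] = (42/13) / (15/26) = 28/5.

28/5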